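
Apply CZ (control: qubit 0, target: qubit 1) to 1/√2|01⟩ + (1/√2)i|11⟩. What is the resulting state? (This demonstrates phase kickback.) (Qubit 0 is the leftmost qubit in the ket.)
1/√2|01⟩ - (1/√2)i|11⟩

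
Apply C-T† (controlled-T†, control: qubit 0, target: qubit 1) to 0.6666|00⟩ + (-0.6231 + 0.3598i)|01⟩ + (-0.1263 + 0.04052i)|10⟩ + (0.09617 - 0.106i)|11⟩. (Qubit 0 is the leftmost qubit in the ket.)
0.6666|00⟩ + (-0.6231 + 0.3598i)|01⟩ + (-0.1263 + 0.04052i)|10⟩ + (-0.006951 - 0.143i)|11⟩

C-T† leaves the control-|0⟩ kets |00⟩, |01⟩ unchanged and applies T† to qubit 1 on the control-|1⟩ pair (|10⟩, |11⟩).
T† = [[1, 0], [0, (1/√2 - (1/√2)i)]].
With a = amp(|10⟩) = (-0.1263 + 0.04052i) and b = amp(|11⟩) = (0.09617 - 0.106i):
new amp(|10⟩) = (1)·a = (-0.1263 + 0.04052i)
new amp(|11⟩) = (1/√2 - (1/√2)i)·b = (-0.006951 - 0.143i)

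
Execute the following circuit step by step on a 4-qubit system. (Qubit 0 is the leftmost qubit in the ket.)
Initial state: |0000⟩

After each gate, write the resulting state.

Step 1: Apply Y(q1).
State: i|0100⟩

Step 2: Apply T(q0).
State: i|0100⟩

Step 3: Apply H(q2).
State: (1/√2)i|0100⟩ + (1/√2)i|0110⟩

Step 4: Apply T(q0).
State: (1/√2)i|0100⟩ + (1/√2)i|0110⟩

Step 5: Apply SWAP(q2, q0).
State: (1/√2)i|0100⟩ + (1/√2)i|1100⟩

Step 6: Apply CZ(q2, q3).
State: (1/√2)i|0100⟩ + (1/√2)i|1100⟩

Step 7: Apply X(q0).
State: (1/√2)i|0100⟩ + (1/√2)i|1100⟩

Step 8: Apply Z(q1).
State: -(1/√2)i|0100⟩ - (1/√2)i|1100⟩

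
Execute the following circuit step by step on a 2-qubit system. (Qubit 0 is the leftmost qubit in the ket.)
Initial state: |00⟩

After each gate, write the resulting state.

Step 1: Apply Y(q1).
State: i|01⟩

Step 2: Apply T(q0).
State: i|01⟩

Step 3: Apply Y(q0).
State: -|11⟩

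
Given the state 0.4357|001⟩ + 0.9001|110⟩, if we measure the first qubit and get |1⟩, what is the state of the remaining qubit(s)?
|10⟩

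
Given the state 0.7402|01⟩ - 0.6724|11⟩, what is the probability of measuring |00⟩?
0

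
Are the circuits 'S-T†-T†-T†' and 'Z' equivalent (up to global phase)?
No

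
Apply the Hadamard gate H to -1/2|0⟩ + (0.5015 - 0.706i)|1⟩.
(0.001061 - 0.4992i)|0⟩ + (-0.7082 + 0.4992i)|1⟩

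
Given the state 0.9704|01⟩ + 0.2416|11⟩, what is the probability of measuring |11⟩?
0.05837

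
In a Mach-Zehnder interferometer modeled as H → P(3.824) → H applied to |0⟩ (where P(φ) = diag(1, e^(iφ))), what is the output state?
(0.112 - 0.3153i)|0⟩ + (0.888 + 0.3153i)|1⟩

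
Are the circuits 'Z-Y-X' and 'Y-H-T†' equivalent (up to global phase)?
No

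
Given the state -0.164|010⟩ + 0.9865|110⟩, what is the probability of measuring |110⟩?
0.9732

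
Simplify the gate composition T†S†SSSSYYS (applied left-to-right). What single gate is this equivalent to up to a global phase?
T†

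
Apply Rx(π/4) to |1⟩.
-0.3827i|0⟩ + 0.9239|1⟩

Rx(π/4) = [[cos(θ/2), −i·sin(θ/2)], [−i·sin(θ/2), cos(θ/2)]]; θ = π/4, cos(θ/2) ≈ 0.92388, sin(θ/2) ≈ 0.382683.
With a = amp(|0⟩) = 0 and b = amp(|1⟩) = 1:
new amp(|0⟩) = (0.92388)·a + (-0.382683i)·b = -0.3827i
new amp(|1⟩) = (-0.382683i)·a + (0.92388)·b = 0.9239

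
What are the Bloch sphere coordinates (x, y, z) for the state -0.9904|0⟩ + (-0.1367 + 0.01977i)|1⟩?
(0.2708, -0.03916, 0.9618)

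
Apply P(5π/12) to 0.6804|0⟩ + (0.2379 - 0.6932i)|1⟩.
0.6804|0⟩ + (0.7312 + 0.05038i)|1⟩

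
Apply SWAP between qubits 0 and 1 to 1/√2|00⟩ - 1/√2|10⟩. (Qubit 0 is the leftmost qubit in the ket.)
1/√2|00⟩ - 1/√2|01⟩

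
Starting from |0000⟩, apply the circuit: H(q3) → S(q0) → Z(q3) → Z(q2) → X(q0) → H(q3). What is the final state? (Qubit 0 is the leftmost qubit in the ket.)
|1001⟩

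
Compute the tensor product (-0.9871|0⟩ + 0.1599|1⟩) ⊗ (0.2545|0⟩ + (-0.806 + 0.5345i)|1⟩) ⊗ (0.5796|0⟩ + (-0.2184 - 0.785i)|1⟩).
-0.1456|000⟩ + (0.05487 + 0.1972i)|001⟩ + (0.4611 - 0.3058i)|010⟩ + (-0.5879 - 0.5093i)|011⟩ + 0.02359|100⟩ + (-0.008888 - 0.03195i)|101⟩ + (-0.0747 + 0.04954i)|110⟩ + (0.09524 + 0.0825i)|111⟩

amp(|b₁b₂…⟩) = product of the factor amplitudes for bits b₁, b₂, …; only kets whose every factor amplitude is nonzero survive.
|000⟩: (-0.9871)(0.2545)(0.5796) = -0.1456
|001⟩: (-0.9871)(0.2545)(-0.2184 - 0.785i) = (0.05487 + 0.1972i)
|010⟩: (-0.9871)(-0.806 + 0.5345i)(0.5796) = (0.4611 - 0.3058i)
|011⟩: (-0.9871)(-0.806 + 0.5345i)(-0.2184 - 0.785i) = (-0.5879 - 0.5093i)
|100⟩: (0.1599)(0.2545)(0.5796) = 0.02359
|101⟩: (0.1599)(0.2545)(-0.2184 - 0.785i) = (-0.008888 - 0.03195i)
|110⟩: (0.1599)(-0.806 + 0.5345i)(0.5796) = (-0.0747 + 0.04954i)
|111⟩: (0.1599)(-0.806 + 0.5345i)(-0.2184 - 0.785i) = (0.09524 + 0.0825i)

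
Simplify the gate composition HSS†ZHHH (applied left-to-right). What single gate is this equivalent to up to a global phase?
X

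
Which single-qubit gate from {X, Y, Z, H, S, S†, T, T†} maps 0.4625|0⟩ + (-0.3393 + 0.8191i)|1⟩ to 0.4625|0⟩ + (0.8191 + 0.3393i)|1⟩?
S†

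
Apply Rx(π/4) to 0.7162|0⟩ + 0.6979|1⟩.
(0.6617 - 0.2671i)|0⟩ + (0.6448 - 0.2741i)|1⟩

Rx(π/4) = [[cos(θ/2), −i·sin(θ/2)], [−i·sin(θ/2), cos(θ/2)]]; θ = π/4, cos(θ/2) ≈ 0.92388, sin(θ/2) ≈ 0.382683.
With a = amp(|0⟩) = 0.7162 and b = amp(|1⟩) = 0.6979:
new amp(|0⟩) = (0.92388)·a + (-0.382683i)·b = (0.6617 - 0.2671i)
new amp(|1⟩) = (-0.382683i)·a + (0.92388)·b = (0.6448 - 0.2741i)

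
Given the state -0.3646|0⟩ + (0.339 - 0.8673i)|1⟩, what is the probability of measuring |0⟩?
0.1329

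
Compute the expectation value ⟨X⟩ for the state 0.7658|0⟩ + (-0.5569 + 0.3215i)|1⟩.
-0.8529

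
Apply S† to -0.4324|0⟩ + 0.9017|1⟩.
-0.4324|0⟩ - 0.9017i|1⟩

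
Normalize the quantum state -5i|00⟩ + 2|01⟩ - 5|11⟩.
-0.6804i|00⟩ + 0.2722|01⟩ - 0.6804|11⟩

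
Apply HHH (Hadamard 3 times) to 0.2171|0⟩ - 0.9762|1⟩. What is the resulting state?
-0.5368|0⟩ + 0.8438|1⟩

H² = I, so H^3 = H: a single Hadamard. With (a, b) = (0.2171, -0.9762), H gives ((a + b)/√2, (a − b)/√2) = (-0.5368, 0.8438).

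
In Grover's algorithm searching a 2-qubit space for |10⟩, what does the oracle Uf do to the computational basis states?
Uf|x⟩ = -|x⟩ if x = 10, else |x⟩ (phase flip on target)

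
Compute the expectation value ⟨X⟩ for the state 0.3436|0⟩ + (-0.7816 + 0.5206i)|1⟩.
-0.5371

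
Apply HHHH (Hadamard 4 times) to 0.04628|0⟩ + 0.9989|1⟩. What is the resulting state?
0.04628|0⟩ + 0.9989|1⟩

H² = I, so an even number of Hadamards cancels: H^4 = I and the state is unchanged.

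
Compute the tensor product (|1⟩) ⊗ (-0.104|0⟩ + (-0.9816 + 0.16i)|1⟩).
-0.104|10⟩ + (-0.9816 + 0.16i)|11⟩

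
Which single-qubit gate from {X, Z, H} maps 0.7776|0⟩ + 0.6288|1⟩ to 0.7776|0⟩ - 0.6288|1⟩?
Z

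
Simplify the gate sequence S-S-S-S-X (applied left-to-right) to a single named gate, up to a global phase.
X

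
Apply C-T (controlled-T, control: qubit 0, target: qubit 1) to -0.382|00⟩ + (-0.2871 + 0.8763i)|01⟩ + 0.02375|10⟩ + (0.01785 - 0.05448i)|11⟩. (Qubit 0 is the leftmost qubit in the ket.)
-0.382|00⟩ + (-0.2871 + 0.8763i)|01⟩ + 0.02375|10⟩ + (0.05115 - 0.0259i)|11⟩

C-T leaves the control-|0⟩ kets |00⟩, |01⟩ unchanged and applies T to qubit 1 on the control-|1⟩ pair (|10⟩, |11⟩).
T = [[1, 0], [0, (1/√2 + (1/√2)i)]].
With a = amp(|10⟩) = 0.02375 and b = amp(|11⟩) = (0.01785 - 0.05448i):
new amp(|10⟩) = (1)·a = 0.02375
new amp(|11⟩) = (1/√2 + (1/√2)i)·b = (0.05115 - 0.0259i)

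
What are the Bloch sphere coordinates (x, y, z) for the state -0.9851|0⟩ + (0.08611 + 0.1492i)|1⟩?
(-0.1697, -0.294, 0.9407)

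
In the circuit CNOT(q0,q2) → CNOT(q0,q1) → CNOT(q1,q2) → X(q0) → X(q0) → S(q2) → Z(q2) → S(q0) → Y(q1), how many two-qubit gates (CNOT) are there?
3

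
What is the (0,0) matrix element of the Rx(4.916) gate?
-0.7753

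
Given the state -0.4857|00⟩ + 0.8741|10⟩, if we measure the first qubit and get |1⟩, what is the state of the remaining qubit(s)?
|0⟩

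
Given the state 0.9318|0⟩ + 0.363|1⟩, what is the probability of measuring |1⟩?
0.1318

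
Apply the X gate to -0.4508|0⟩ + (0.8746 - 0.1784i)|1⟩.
(0.8746 - 0.1784i)|0⟩ - 0.4508|1⟩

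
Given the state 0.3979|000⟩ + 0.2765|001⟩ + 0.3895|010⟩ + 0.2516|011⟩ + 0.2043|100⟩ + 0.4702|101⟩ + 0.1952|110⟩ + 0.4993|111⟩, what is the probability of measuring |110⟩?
0.0381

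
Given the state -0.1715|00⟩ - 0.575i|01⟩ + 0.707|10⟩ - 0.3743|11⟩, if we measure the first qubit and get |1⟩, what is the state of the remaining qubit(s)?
0.8838|0⟩ - 0.4679|1⟩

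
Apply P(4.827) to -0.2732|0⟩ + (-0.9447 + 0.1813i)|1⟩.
-0.2732|0⟩ + (0.07207 + 0.9592i)|1⟩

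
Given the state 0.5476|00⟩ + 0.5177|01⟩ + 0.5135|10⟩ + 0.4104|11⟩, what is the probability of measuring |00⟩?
0.2999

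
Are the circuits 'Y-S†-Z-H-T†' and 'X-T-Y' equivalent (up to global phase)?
No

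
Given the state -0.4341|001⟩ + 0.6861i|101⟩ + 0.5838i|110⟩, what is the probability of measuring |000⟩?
0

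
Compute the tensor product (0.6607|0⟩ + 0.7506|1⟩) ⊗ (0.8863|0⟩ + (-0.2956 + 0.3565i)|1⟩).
0.5856|00⟩ + (-0.1953 + 0.2355i)|01⟩ + 0.6653|10⟩ + (-0.2219 + 0.2676i)|11⟩

amp(|b₁b₂…⟩) = product of the factor amplitudes for bits b₁, b₂, …; only kets whose every factor amplitude is nonzero survive.
|00⟩: (0.6607)(0.8863) = 0.5856
|01⟩: (0.6607)(-0.2956 + 0.3565i) = (-0.1953 + 0.2355i)
|10⟩: (0.7506)(0.8863) = 0.6653
|11⟩: (0.7506)(-0.2956 + 0.3565i) = (-0.2219 + 0.2676i)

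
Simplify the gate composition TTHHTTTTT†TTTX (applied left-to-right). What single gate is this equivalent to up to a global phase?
X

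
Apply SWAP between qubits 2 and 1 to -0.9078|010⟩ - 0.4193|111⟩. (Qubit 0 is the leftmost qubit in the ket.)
-0.9078|001⟩ - 0.4193|111⟩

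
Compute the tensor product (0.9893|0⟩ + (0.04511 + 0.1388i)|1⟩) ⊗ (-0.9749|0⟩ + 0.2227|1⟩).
-0.9645|00⟩ + 0.2203|01⟩ + (-0.04398 - 0.1353i)|10⟩ + (0.01005 + 0.03091i)|11⟩

amp(|b₁b₂…⟩) = product of the factor amplitudes for bits b₁, b₂, …; only kets whose every factor amplitude is nonzero survive.
|00⟩: (0.9893)(-0.9749) = -0.9645
|01⟩: (0.9893)(0.2227) = 0.2203
|10⟩: (0.04511 + 0.1388i)(-0.9749) = (-0.04398 - 0.1353i)
|11⟩: (0.04511 + 0.1388i)(0.2227) = (0.01005 + 0.03091i)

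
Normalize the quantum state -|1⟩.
-|1⟩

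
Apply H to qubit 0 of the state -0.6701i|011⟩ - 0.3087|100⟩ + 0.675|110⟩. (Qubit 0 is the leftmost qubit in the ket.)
-0.2183|000⟩ + 0.4773|010⟩ - 0.4738i|011⟩ + 0.2183|100⟩ - 0.4773|110⟩ - 0.4738i|111⟩

H on qubit 0 mixes each pair of kets that differ only in qubit 0: amplitudes (a, b) of (|…0…⟩, |…1…⟩) become ((a + b)/√2, (a − b)/√2). Kets absent from the input have amplitude 0.
(|000⟩, |100⟩): (a, b) = (0, -0.3087) → (-0.2183, 0.2183)
(|010⟩, |110⟩): (a, b) = (0, 0.675) → (0.4773, -0.4773)
(|011⟩, |111⟩): (a, b) = (-0.6701i, 0) → (-0.4738i, -0.4738i)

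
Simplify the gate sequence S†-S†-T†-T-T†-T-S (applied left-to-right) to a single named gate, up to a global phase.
S†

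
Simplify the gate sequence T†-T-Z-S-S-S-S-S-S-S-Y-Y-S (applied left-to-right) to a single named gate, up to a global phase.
Z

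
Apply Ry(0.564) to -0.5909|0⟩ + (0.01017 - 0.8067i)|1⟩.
(-0.5704 + 0.2245i)|0⟩ + (-0.1547 - 0.7748i)|1⟩

Ry(0.564) = [[cos(θ/2), −sin(θ/2)], [sin(θ/2), cos(θ/2)]]; θ = 0.564, cos(θ/2) ≈ 0.960501, sin(θ/2) ≈ 0.278277.
With a = amp(|0⟩) = -0.5909 and b = amp(|1⟩) = (0.01017 - 0.8067i):
new amp(|0⟩) = (0.960501)·a + (-0.278277)·b = (-0.5704 + 0.2245i)
new amp(|1⟩) = (0.278277)·a + (0.960501)·b = (-0.1547 - 0.7748i)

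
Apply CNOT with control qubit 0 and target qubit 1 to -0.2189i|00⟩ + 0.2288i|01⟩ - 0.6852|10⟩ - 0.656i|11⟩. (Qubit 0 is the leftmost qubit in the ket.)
-0.2189i|00⟩ + 0.2288i|01⟩ - 0.656i|10⟩ - 0.6852|11⟩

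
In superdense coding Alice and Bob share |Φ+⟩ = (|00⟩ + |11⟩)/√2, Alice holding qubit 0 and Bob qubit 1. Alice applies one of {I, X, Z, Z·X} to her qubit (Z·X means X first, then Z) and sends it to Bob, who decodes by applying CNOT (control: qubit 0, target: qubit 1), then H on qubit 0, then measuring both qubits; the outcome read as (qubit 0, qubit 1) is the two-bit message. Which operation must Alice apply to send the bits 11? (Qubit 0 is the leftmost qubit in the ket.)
Z·X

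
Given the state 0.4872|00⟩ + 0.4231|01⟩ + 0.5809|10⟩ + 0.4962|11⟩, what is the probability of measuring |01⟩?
0.179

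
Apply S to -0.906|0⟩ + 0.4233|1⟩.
-0.906|0⟩ + 0.4233i|1⟩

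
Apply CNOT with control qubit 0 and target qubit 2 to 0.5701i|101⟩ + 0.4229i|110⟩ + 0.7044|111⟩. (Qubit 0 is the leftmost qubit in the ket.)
0.5701i|100⟩ + 0.7044|110⟩ + 0.4229i|111⟩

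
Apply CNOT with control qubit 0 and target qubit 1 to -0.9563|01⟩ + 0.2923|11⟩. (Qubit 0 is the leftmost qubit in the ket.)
-0.9563|01⟩ + 0.2923|10⟩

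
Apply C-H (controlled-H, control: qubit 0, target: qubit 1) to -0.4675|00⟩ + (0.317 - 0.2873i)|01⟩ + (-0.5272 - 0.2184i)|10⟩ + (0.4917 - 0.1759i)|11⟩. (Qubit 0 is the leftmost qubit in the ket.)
-0.4675|00⟩ + (0.317 - 0.2873i)|01⟩ + (-0.0251 - 0.2788i)|10⟩ + (-0.7205 - 0.03005i)|11⟩

C-H leaves the control-|0⟩ kets |00⟩, |01⟩ unchanged and applies H to qubit 1 on the control-|1⟩ pair (|10⟩, |11⟩).
H = [[1/√2, 1/√2], [1/√2, -1/√2]].
With a = amp(|10⟩) = (-0.5272 - 0.2184i) and b = amp(|11⟩) = (0.4917 - 0.1759i):
new amp(|10⟩) = (1/√2)·a + (1/√2)·b = (-0.0251 - 0.2788i)
new amp(|11⟩) = (1/√2)·a + (-1/√2)·b = (-0.7205 - 0.03005i)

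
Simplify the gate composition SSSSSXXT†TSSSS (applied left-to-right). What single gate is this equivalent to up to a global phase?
S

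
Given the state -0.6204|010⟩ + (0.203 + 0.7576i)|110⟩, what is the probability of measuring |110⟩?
0.6152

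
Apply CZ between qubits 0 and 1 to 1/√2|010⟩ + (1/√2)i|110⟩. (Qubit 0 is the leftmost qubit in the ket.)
1/√2|010⟩ - (1/√2)i|110⟩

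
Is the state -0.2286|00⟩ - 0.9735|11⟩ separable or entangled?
Entangled

Writing the state as a|00⟩ + b|01⟩ + c|10⟩ + d|11⟩, it is a product state iff ad − bc = 0.
Here (a, b, c, d) = (-0.2286, 0, 0, -0.9735): ad − bc = (-0.2286)(-0.9735) − (0)(0) = 0.2225 ≠ 0, so the state is entangled.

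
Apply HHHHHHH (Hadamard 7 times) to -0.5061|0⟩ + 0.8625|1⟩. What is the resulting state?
0.252|0⟩ - 0.9677|1⟩

H² = I, so H^7 = H: a single Hadamard. With (a, b) = (-0.5061, 0.8625), H gives ((a + b)/√2, (a − b)/√2) = (0.252, -0.9677).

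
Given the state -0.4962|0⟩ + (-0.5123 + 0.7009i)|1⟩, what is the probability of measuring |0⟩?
0.2462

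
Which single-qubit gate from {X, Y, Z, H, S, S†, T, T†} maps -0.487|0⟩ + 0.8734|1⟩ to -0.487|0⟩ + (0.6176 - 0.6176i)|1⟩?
T†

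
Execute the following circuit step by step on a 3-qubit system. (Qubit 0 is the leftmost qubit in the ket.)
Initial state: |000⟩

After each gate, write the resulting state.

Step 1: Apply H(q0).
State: 1/√2|000⟩ + 1/√2|100⟩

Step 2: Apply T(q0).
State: 1/√2|000⟩ + (1/2 + (1/2)i)|100⟩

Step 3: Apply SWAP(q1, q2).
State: 1/√2|000⟩ + (1/2 + (1/2)i)|100⟩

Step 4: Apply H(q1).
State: 1/2|000⟩ + 1/2|010⟩ + (1/√8 + (1/√8)i)|100⟩ + (1/√8 + (1/√8)i)|110⟩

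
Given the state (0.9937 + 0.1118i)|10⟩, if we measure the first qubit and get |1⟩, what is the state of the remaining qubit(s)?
(0.9937 + 0.1118i)|0⟩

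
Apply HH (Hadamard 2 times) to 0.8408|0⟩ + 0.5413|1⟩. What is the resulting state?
0.8408|0⟩ + 0.5413|1⟩

H² = I, so an even number of Hadamards cancels: H^2 = I and the state is unchanged.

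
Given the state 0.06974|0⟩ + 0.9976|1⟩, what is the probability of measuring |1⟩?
0.9952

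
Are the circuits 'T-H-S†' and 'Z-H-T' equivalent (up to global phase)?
No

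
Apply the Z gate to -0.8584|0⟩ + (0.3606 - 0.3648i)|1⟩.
-0.8584|0⟩ + (-0.3606 + 0.3648i)|1⟩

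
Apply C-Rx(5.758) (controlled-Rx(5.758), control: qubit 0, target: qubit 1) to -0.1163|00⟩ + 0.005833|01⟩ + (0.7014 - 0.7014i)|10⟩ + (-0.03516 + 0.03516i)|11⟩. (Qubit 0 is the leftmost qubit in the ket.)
-0.1163|00⟩ + 0.005833|01⟩ + (-0.6682 + 0.6865i)|10⟩ + (-0.1481 - 0.216i)|11⟩

C-Rx(5.758) leaves the control-|0⟩ kets |00⟩, |01⟩ unchanged and applies Rx(5.758) to qubit 1 on the control-|1⟩ pair (|10⟩, |11⟩).
Rx(5.758) = [[cos(θ/2), −i·sin(θ/2)], [−i·sin(θ/2), cos(θ/2)]]; θ = 5.758, cos(θ/2) ≈ -0.96572, sin(θ/2) ≈ 0.259585.
With a = amp(|10⟩) = (0.7014 - 0.7014i) and b = amp(|11⟩) = (-0.03516 + 0.03516i):
new amp(|10⟩) = (-0.96572)·a + (-0.259585i)·b = (-0.6682 + 0.6865i)
new amp(|11⟩) = (-0.259585i)·a + (-0.96572)·b = (-0.1481 - 0.216i)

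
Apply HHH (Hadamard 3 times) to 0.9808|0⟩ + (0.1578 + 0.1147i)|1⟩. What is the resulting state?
(0.8051 + 0.08111i)|0⟩ + (0.5819 - 0.08111i)|1⟩

H² = I, so H^3 = H: a single Hadamard. With (a, b) = (0.9808, (0.1578 + 0.1147i)), H gives ((a + b)/√2, (a − b)/√2) = ((0.8051 + 0.08111i), (0.5819 - 0.08111i)).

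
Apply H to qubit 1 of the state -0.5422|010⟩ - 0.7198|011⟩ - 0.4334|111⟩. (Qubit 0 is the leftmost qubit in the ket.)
-0.3834|000⟩ - 0.509|001⟩ + 0.3834|010⟩ + 0.509|011⟩ - 0.3065|101⟩ + 0.3065|111⟩

H on qubit 1 mixes each pair of kets that differ only in qubit 1: amplitudes (a, b) of (|…0…⟩, |…1…⟩) become ((a + b)/√2, (a − b)/√2). Kets absent from the input have amplitude 0.
(|000⟩, |010⟩): (a, b) = (0, -0.5422) → (-0.3834, 0.3834)
(|001⟩, |011⟩): (a, b) = (0, -0.7198) → (-0.509, 0.509)
(|101⟩, |111⟩): (a, b) = (0, -0.4334) → (-0.3065, 0.3065)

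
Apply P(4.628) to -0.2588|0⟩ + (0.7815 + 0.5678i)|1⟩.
-0.2588|0⟩ + (0.4999 - 0.8266i)|1⟩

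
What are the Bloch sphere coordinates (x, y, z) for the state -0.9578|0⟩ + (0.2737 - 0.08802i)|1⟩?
(-0.5243, 0.1686, 0.8347)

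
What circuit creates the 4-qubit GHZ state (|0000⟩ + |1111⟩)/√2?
H(q0) → CNOT(q0,q1) → CNOT(q0,q2) → CNOT(q0,q3)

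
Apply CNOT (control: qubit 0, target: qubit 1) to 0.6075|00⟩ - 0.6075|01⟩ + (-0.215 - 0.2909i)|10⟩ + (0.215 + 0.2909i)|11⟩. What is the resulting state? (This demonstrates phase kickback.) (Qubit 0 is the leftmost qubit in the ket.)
0.6075|00⟩ - 0.6075|01⟩ + (0.215 + 0.2909i)|10⟩ + (-0.215 - 0.2909i)|11⟩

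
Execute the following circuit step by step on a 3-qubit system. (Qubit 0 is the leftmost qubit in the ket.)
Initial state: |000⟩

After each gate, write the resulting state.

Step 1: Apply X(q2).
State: |001⟩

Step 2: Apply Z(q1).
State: |001⟩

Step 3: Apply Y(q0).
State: i|101⟩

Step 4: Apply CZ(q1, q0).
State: i|101⟩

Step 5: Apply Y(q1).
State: -|111⟩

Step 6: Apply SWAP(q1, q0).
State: -|111⟩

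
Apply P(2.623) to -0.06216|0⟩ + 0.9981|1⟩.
-0.06216|0⟩ + (-0.8669 + 0.4947i)|1⟩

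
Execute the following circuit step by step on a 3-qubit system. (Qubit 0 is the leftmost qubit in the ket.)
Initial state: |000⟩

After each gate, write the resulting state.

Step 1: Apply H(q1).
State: 1/√2|000⟩ + 1/√2|010⟩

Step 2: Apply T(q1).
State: 1/√2|000⟩ + (1/2 + (1/2)i)|010⟩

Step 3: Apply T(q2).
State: 1/√2|000⟩ + (1/2 + (1/2)i)|010⟩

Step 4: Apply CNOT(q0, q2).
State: 1/√2|000⟩ + (1/2 + (1/2)i)|010⟩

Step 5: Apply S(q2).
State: 1/√2|000⟩ + (1/2 + (1/2)i)|010⟩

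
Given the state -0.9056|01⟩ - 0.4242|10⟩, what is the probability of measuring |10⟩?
0.1799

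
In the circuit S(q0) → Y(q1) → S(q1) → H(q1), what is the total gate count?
4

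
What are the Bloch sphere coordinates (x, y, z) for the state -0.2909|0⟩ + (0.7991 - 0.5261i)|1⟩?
(-0.4649, 0.3061, -0.8307)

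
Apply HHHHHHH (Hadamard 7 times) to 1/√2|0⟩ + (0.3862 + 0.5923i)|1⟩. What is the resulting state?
(0.7731 + 0.4188i)|0⟩ + (0.2269 - 0.4188i)|1⟩

H² = I, so H^7 = H: a single Hadamard. With (a, b) = (1/√2, (0.3862 + 0.5923i)), H gives ((a + b)/√2, (a − b)/√2) = ((0.7731 + 0.4188i), (0.2269 - 0.4188i)).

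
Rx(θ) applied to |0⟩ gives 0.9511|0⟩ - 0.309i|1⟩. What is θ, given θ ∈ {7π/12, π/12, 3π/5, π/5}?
π/5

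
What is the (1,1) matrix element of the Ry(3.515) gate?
-0.1856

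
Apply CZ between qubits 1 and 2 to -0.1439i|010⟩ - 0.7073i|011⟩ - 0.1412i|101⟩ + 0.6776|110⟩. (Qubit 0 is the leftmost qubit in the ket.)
-0.1439i|010⟩ + 0.7073i|011⟩ - 0.1412i|101⟩ + 0.6776|110⟩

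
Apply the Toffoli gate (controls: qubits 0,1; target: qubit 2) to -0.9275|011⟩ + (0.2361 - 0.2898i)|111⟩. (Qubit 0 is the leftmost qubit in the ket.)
-0.9275|011⟩ + (0.2361 - 0.2898i)|110⟩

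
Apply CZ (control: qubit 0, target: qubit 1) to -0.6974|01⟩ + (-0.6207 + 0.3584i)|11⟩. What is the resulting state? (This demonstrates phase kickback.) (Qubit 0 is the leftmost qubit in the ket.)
-0.6974|01⟩ + (0.6207 - 0.3584i)|11⟩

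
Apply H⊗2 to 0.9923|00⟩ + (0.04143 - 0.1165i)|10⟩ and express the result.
(0.5169 - 0.05825i)|00⟩ + (0.5169 - 0.05825i)|01⟩ + (0.4754 + 0.05825i)|10⟩ + (0.4754 + 0.05825i)|11⟩

H⊗2 gives amp(|y⟩) = (1/2) Σ_x (−1)^(x·y) amp(|x⟩), where x·y is the number of positions in which both x and y have a 1.
|00⟩: (0.9923 + (0.04143 - 0.1165i))/2 = (0.5169 - 0.05825i)
|01⟩: (0.9923 + (0.04143 - 0.1165i))/2 = (0.5169 - 0.05825i)
|10⟩: (0.9923 - (0.04143 - 0.1165i))/2 = (0.4754 + 0.05825i)
|11⟩: (0.9923 - (0.04143 - 0.1165i))/2 = (0.4754 + 0.05825i)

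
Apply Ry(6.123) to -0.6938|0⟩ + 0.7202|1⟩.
0.634|0⟩ - 0.7734|1⟩

Ry(6.123) = [[cos(θ/2), −sin(θ/2)], [sin(θ/2), cos(θ/2)]]; θ = 6.123, cos(θ/2) ≈ -0.996794, sin(θ/2) ≈ 0.0800071.
With a = amp(|0⟩) = -0.6938 and b = amp(|1⟩) = 0.7202:
new amp(|0⟩) = (-0.996794)·a + (-0.0800071)·b = 0.634
new amp(|1⟩) = (0.0800071)·a + (-0.996794)·b = -0.7734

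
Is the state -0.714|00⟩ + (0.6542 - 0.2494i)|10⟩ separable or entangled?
Separable

Writing the state as a|00⟩ + b|01⟩ + c|10⟩ + d|11⟩, it is a product state iff ad − bc = 0.
Here (a, b, c, d) = (-0.714, 0, (0.6542 - 0.2494i), 0): ad − bc = (-0.714)(0) − (0)(0.6542 - 0.2494i) = 0, so the state is separable.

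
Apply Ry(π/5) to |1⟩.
-0.309|0⟩ + 0.9511|1⟩

Ry(π/5) = [[cos(θ/2), −sin(θ/2)], [sin(θ/2), cos(θ/2)]]; θ = π/5, cos(θ/2) ≈ 0.951057, sin(θ/2) ≈ 0.309017.
With a = amp(|0⟩) = 0 and b = amp(|1⟩) = 1:
new amp(|0⟩) = (0.951057)·a + (-0.309017)·b = -0.309
new amp(|1⟩) = (0.309017)·a + (0.951057)·b = 0.9511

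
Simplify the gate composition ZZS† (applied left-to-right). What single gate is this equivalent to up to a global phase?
S†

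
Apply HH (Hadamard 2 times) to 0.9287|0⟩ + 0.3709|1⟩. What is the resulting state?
0.9287|0⟩ + 0.3709|1⟩

H² = I, so an even number of Hadamards cancels: H^2 = I and the state is unchanged.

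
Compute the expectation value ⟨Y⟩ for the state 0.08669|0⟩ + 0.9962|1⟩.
0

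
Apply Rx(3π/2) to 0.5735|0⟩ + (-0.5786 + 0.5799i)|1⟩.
(0.004525 + 0.4091i)|0⟩ + (0.4091 - 0.8156i)|1⟩

Rx(3π/2) = [[cos(θ/2), −i·sin(θ/2)], [−i·sin(θ/2), cos(θ/2)]]; θ = 3π/2, cos(θ/2) ≈ -0.707107, sin(θ/2) ≈ 0.707107.
With a = amp(|0⟩) = 0.5735 and b = amp(|1⟩) = (-0.5786 + 0.5799i):
new amp(|0⟩) = (-0.707107)·a + (-0.707107i)·b = (0.004525 + 0.4091i)
new amp(|1⟩) = (-0.707107i)·a + (-0.707107)·b = (0.4091 - 0.8156i)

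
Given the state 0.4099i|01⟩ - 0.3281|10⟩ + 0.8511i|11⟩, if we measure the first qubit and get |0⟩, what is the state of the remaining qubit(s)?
i|1⟩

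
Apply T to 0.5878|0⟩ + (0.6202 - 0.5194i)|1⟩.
0.5878|0⟩ + (0.8058 + 0.07128i)|1⟩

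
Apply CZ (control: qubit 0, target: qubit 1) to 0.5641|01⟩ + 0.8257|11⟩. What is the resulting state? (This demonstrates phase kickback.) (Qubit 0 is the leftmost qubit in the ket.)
0.5641|01⟩ - 0.8257|11⟩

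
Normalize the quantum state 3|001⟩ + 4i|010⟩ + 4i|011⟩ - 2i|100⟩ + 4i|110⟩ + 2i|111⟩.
0.3721|001⟩ + 0.4961i|010⟩ + 0.4961i|011⟩ - 0.2481i|100⟩ + 0.4961i|110⟩ + 0.2481i|111⟩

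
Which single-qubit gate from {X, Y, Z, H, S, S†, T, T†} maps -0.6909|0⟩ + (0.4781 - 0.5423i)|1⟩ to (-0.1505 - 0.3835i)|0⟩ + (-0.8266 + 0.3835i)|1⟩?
H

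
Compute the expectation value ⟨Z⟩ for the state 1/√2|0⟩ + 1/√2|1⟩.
0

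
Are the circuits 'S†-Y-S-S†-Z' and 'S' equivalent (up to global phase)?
No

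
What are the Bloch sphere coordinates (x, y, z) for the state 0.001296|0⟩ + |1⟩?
(0.002592, 0, -1)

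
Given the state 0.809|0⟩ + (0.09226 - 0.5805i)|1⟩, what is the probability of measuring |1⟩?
0.3455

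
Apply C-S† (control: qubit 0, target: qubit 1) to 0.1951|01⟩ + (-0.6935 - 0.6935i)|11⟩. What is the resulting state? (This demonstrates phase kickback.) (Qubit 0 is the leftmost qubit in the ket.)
0.1951|01⟩ + (-0.6935 + 0.6935i)|11⟩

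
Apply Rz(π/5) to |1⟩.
(0.9511 + 0.309i)|1⟩

Rz(π/5) = [[e^(−iθ/2), 0], [0, e^(iθ/2)]] with e^(±iθ/2) = cos(θ/2) ± i·sin(θ/2); θ = π/5, cos(θ/2) ≈ 0.951057, sin(θ/2) ≈ 0.309017.
With a = amp(|0⟩) = 0 and b = amp(|1⟩) = 1:
new amp(|0⟩) = (0.951057 - 0.309017i)·a = 0
new amp(|1⟩) = (0.951057 + 0.309017i)·b = (0.9511 + 0.309i)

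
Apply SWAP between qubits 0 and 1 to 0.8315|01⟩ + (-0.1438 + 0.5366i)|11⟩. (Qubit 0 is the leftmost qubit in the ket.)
0.8315|10⟩ + (-0.1438 + 0.5366i)|11⟩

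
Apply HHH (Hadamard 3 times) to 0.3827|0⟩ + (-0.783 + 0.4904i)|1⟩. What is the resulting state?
(-0.2831 + 0.3468i)|0⟩ + (0.8243 - 0.3468i)|1⟩

H² = I, so H^3 = H: a single Hadamard. With (a, b) = (0.3827, (-0.783 + 0.4904i)), H gives ((a + b)/√2, (a − b)/√2) = ((-0.2831 + 0.3468i), (0.8243 - 0.3468i)).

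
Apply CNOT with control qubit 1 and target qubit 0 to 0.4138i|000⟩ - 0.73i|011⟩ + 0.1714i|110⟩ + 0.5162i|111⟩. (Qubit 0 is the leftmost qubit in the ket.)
0.4138i|000⟩ + 0.1714i|010⟩ + 0.5162i|011⟩ - 0.73i|111⟩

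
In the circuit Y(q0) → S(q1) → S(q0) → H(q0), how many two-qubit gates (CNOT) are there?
0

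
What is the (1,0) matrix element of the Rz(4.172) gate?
0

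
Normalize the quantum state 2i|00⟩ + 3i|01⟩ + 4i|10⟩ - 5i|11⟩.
0.2722i|00⟩ + (1/√6)i|01⟩ + 0.5443i|10⟩ - 0.6804i|11⟩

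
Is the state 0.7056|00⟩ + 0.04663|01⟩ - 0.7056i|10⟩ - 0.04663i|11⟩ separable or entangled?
Separable

Writing the state as a|00⟩ + b|01⟩ + c|10⟩ + d|11⟩, it is a product state iff ad − bc = 0.
Here (a, b, c, d) = (0.7056, 0.04663, -0.7056i, -0.04663i): ad − bc = (0.7056)(-0.04663i) − (0.04663)(-0.7056i) = 0, so the state is separable.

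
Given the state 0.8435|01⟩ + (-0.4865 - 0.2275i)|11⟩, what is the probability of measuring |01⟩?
0.7115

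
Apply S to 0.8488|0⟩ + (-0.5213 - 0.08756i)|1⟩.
0.8488|0⟩ + (0.08756 - 0.5213i)|1⟩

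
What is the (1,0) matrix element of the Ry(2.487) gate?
0.9469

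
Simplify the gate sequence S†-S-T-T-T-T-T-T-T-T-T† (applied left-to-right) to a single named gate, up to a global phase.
T†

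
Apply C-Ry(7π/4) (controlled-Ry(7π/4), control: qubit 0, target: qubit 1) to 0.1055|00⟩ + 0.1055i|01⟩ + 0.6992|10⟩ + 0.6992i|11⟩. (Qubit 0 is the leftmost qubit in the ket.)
0.1055|00⟩ + 0.1055i|01⟩ + (-0.646 - 0.2676i)|10⟩ + (0.2676 - 0.646i)|11⟩

C-Ry(7π/4) leaves the control-|0⟩ kets |00⟩, |01⟩ unchanged and applies Ry(7π/4) to qubit 1 on the control-|1⟩ pair (|10⟩, |11⟩).
Ry(7π/4) = [[cos(θ/2), −sin(θ/2)], [sin(θ/2), cos(θ/2)]]; θ = 7π/4, cos(θ/2) ≈ -0.92388, sin(θ/2) ≈ 0.382683.
With a = amp(|10⟩) = 0.6992 and b = amp(|11⟩) = 0.6992i:
new amp(|10⟩) = (-0.92388)·a + (-0.382683)·b = (-0.646 - 0.2676i)
new amp(|11⟩) = (0.382683)·a + (-0.92388)·b = (0.2676 - 0.646i)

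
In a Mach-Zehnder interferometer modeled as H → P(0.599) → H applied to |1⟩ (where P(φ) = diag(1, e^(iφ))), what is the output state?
(0.08705 - 0.2819i)|0⟩ + (0.9129 + 0.2819i)|1⟩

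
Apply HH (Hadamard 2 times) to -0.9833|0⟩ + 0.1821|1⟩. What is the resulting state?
-0.9833|0⟩ + 0.1821|1⟩

H² = I, so an even number of Hadamards cancels: H^2 = I and the state is unchanged.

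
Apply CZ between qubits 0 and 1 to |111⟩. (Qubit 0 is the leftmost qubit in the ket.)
-|111⟩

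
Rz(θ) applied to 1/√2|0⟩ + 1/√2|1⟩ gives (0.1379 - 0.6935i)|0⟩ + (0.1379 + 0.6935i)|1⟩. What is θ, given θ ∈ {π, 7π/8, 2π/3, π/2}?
7π/8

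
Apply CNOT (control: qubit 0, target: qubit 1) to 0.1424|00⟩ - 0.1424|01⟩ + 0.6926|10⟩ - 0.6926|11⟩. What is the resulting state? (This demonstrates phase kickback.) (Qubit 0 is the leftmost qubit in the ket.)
0.1424|00⟩ - 0.1424|01⟩ - 0.6926|10⟩ + 0.6926|11⟩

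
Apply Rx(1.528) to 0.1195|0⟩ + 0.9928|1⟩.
(0.08629 - 0.6868i)|0⟩ + (0.7169 - 0.08267i)|1⟩

Rx(1.528) = [[cos(θ/2), −i·sin(θ/2)], [−i·sin(θ/2), cos(θ/2)]]; θ = 1.528, cos(θ/2) ≈ 0.722075, sin(θ/2) ≈ 0.691815.
With a = amp(|0⟩) = 0.1195 and b = amp(|1⟩) = 0.9928:
new amp(|0⟩) = (0.722075)·a + (-0.691815i)·b = (0.08629 - 0.6868i)
new amp(|1⟩) = (-0.691815i)·a + (0.722075)·b = (0.7169 - 0.08267i)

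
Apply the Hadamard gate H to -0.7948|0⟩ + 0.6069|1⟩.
-0.1329|0⟩ - 0.9912|1⟩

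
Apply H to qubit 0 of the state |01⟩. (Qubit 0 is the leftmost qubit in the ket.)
1/√2|01⟩ + 1/√2|11⟩

H on qubit 0 mixes each pair of kets that differ only in qubit 0: amplitudes (a, b) of (|…0…⟩, |…1…⟩) become ((a + b)/√2, (a − b)/√2). Kets absent from the input have amplitude 0.
(|01⟩, |11⟩): (a, b) = (1, 0) → (1/√2, 1/√2)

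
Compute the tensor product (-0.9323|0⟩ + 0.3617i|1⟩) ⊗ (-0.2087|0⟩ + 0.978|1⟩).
0.1946|00⟩ - 0.9118|01⟩ - 0.07549i|10⟩ + 0.3537i|11⟩

amp(|b₁b₂…⟩) = product of the factor amplitudes for bits b₁, b₂, …; only kets whose every factor amplitude is nonzero survive.
|00⟩: (-0.9323)(-0.2087) = 0.1946
|01⟩: (-0.9323)(0.978) = -0.9118
|10⟩: (0.3617i)(-0.2087) = -0.07549i
|11⟩: (0.3617i)(0.978) = 0.3537i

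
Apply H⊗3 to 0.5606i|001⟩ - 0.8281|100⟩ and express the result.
(-0.2928 + 0.1982i)|000⟩ + (-0.2928 - 0.1982i)|001⟩ + (-0.2928 + 0.1982i)|010⟩ + (-0.2928 - 0.1982i)|011⟩ + (0.2928 + 0.1982i)|100⟩ + (0.2928 - 0.1982i)|101⟩ + (0.2928 + 0.1982i)|110⟩ + (0.2928 - 0.1982i)|111⟩

H⊗3 gives amp(|y⟩) = (1/2√2) Σ_x (−1)^(x·y) amp(|x⟩), where x·y is the number of positions in which both x and y have a 1.
|000⟩: (0.5606i - 0.8281)/(2√2) = (-0.2928 + 0.1982i)
|001⟩: (-0.5606i - 0.8281)/(2√2) = (-0.2928 - 0.1982i)
|010⟩: (0.5606i - 0.8281)/(2√2) = (-0.2928 + 0.1982i)
|011⟩: (-0.5606i - 0.8281)/(2√2) = (-0.2928 - 0.1982i)
|100⟩: (0.5606i + 0.8281)/(2√2) = (0.2928 + 0.1982i)
|101⟩: (-0.5606i + 0.8281)/(2√2) = (0.2928 - 0.1982i)
|110⟩: (0.5606i + 0.8281)/(2√2) = (0.2928 + 0.1982i)
|111⟩: (-0.5606i + 0.8281)/(2√2) = (0.2928 - 0.1982i)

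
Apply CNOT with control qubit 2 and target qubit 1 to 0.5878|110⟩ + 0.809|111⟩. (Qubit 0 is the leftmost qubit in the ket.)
0.809|101⟩ + 0.5878|110⟩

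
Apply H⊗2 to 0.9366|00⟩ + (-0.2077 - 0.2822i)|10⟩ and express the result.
(0.3645 - 0.1411i)|00⟩ + (0.3645 - 0.1411i)|01⟩ + (0.5722 + 0.1411i)|10⟩ + (0.5722 + 0.1411i)|11⟩

H⊗2 gives amp(|y⟩) = (1/2) Σ_x (−1)^(x·y) amp(|x⟩), where x·y is the number of positions in which both x and y have a 1.
|00⟩: (0.9366 + (-0.2077 - 0.2822i))/2 = (0.3645 - 0.1411i)
|01⟩: (0.9366 + (-0.2077 - 0.2822i))/2 = (0.3645 - 0.1411i)
|10⟩: (0.9366 - (-0.2077 - 0.2822i))/2 = (0.5722 + 0.1411i)
|11⟩: (0.9366 - (-0.2077 - 0.2822i))/2 = (0.5722 + 0.1411i)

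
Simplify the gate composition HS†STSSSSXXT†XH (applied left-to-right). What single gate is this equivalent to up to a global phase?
Z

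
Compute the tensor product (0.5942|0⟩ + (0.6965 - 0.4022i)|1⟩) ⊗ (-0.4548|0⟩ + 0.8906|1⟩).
-0.2702|00⟩ + 0.5292|01⟩ + (-0.3168 + 0.1829i)|10⟩ + (0.6203 - 0.3582i)|11⟩

amp(|b₁b₂…⟩) = product of the factor amplitudes for bits b₁, b₂, …; only kets whose every factor amplitude is nonzero survive.
|00⟩: (0.5942)(-0.4548) = -0.2702
|01⟩: (0.5942)(0.8906) = 0.5292
|10⟩: (0.6965 - 0.4022i)(-0.4548) = (-0.3168 + 0.1829i)
|11⟩: (0.6965 - 0.4022i)(0.8906) = (0.6203 - 0.3582i)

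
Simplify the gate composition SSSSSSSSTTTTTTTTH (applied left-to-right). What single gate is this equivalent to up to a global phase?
H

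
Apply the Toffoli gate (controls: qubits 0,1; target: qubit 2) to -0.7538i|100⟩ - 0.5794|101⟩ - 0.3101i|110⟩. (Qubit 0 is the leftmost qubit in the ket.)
-0.7538i|100⟩ - 0.5794|101⟩ - 0.3101i|111⟩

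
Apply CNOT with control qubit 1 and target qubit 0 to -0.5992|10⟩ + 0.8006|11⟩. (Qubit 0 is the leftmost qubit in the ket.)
0.8006|01⟩ - 0.5992|10⟩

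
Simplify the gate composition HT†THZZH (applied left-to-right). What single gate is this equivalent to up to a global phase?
H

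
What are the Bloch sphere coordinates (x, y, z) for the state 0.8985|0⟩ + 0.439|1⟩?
(0.7889, 0, 0.6146)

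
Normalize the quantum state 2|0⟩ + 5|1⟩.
0.3714|0⟩ + 0.9285|1⟩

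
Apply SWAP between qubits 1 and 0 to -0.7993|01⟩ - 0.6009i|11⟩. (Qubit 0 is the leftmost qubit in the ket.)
-0.7993|10⟩ - 0.6009i|11⟩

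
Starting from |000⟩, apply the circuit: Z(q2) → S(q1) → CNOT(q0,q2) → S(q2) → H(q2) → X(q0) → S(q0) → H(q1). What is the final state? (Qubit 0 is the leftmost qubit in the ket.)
(1/2)i|100⟩ + (1/2)i|101⟩ + (1/2)i|110⟩ + (1/2)i|111⟩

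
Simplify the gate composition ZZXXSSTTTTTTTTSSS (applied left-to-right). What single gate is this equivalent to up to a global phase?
S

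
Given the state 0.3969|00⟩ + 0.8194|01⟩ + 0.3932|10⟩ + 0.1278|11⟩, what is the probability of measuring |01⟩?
0.6714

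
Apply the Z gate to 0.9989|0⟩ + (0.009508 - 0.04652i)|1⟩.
0.9989|0⟩ + (-0.009508 + 0.04652i)|1⟩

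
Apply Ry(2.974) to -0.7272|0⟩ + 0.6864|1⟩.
-0.7449|0⟩ - 0.6672|1⟩

Ry(2.974) = [[cos(θ/2), −sin(θ/2)], [sin(θ/2), cos(θ/2)]]; θ = 2.974, cos(θ/2) ≈ 0.0836983, sin(θ/2) ≈ 0.996491.
With a = amp(|0⟩) = -0.7272 and b = amp(|1⟩) = 0.6864:
new amp(|0⟩) = (0.0836983)·a + (-0.996491)·b = -0.7449
new amp(|1⟩) = (0.996491)·a + (0.0836983)·b = -0.6672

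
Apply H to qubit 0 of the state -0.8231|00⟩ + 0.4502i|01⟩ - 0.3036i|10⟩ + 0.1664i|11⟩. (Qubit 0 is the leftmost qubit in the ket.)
(-0.582 - 0.2147i)|00⟩ + 0.436i|01⟩ + (-0.582 + 0.2147i)|10⟩ + 0.2007i|11⟩

H on qubit 0 mixes each pair of kets that differ only in qubit 0: amplitudes (a, b) of (|…0…⟩, |…1…⟩) become ((a + b)/√2, (a − b)/√2). Kets absent from the input have amplitude 0.
(|00⟩, |10⟩): (a, b) = (-0.8231, -0.3036i) → ((-0.582 - 0.2147i), (-0.582 + 0.2147i))
(|01⟩, |11⟩): (a, b) = (0.4502i, 0.1664i) → (0.436i, 0.2007i)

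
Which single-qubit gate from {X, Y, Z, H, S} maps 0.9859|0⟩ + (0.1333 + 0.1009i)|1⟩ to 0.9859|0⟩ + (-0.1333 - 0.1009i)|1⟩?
Z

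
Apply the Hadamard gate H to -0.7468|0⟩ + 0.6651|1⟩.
-0.05777|0⟩ - 0.9984|1⟩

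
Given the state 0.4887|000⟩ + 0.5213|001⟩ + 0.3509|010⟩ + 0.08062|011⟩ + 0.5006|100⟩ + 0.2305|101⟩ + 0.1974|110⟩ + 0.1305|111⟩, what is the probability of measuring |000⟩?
0.2388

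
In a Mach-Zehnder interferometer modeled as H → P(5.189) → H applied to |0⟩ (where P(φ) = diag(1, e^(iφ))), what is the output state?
(0.7294 - 0.4443i)|0⟩ + (0.2706 + 0.4443i)|1⟩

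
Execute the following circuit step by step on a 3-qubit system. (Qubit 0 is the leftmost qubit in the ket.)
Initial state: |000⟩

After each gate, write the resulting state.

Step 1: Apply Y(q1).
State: i|010⟩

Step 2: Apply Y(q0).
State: -|110⟩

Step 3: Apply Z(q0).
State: |110⟩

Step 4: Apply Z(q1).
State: -|110⟩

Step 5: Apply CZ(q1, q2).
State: -|110⟩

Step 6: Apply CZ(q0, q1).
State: |110⟩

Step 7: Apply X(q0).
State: |010⟩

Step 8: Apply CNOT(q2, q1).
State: |010⟩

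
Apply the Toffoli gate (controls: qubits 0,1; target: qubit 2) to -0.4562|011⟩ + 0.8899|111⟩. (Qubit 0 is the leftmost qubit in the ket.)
-0.4562|011⟩ + 0.8899|110⟩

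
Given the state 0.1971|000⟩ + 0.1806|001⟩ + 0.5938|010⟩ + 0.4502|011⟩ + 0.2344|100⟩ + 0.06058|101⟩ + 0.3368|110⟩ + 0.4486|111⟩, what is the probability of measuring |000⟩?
0.03885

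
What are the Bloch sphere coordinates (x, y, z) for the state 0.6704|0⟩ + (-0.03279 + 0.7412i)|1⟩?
(-0.04396, 0.9938, -0.101)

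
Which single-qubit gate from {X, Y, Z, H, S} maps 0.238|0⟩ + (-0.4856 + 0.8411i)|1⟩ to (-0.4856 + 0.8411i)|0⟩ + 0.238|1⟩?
X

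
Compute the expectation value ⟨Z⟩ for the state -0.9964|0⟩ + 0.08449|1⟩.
0.9857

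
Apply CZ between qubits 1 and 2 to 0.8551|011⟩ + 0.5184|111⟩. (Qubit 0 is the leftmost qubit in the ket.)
-0.8551|011⟩ - 0.5184|111⟩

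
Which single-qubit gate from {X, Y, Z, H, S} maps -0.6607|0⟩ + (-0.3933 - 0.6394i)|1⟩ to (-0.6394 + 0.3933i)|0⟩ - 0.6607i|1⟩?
Y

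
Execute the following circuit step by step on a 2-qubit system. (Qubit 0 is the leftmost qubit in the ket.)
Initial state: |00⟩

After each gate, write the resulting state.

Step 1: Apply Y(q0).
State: i|10⟩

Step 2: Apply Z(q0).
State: -i|10⟩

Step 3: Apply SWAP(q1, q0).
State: -i|01⟩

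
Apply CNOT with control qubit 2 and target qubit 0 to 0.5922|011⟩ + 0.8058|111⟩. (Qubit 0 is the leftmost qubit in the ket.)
0.8058|011⟩ + 0.5922|111⟩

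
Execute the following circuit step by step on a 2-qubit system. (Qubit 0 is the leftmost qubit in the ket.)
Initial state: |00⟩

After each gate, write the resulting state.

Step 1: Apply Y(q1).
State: i|01⟩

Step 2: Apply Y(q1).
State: |00⟩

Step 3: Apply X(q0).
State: |10⟩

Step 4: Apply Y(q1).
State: i|11⟩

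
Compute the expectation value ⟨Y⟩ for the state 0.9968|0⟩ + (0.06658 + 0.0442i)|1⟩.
0.08812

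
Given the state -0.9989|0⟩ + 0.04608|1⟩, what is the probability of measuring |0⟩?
0.9978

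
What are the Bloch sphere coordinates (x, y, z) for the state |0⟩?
(0, 0, 1)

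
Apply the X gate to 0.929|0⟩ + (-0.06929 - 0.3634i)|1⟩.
(-0.06929 - 0.3634i)|0⟩ + 0.929|1⟩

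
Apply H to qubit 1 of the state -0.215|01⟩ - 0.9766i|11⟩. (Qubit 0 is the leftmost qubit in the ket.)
-0.152|00⟩ + 0.152|01⟩ - 0.6906i|10⟩ + 0.6906i|11⟩

H on qubit 1 mixes each pair of kets that differ only in qubit 1: amplitudes (a, b) of (|…0…⟩, |…1…⟩) become ((a + b)/√2, (a − b)/√2). Kets absent from the input have amplitude 0.
(|00⟩, |01⟩): (a, b) = (0, -0.215) → (-0.152, 0.152)
(|10⟩, |11⟩): (a, b) = (0, -0.9766i) → (-0.6906i, 0.6906i)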